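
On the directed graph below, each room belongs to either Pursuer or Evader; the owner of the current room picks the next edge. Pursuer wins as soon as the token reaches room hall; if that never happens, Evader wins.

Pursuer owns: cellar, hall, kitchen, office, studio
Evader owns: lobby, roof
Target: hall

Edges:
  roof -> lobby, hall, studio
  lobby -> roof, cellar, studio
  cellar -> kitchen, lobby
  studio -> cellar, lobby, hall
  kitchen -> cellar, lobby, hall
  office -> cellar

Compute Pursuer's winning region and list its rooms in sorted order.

A0 = {hall}
A1: add {kitchen, studio} — kitchen (Pursuer) has kitchen→hall; studio (Pursuer) has studio→hall.
A2: add {cellar} — cellar (Pursuer) has cellar→kitchen.
A3: add {office} — office (Pursuer) has office→cellar.
A4 = A3; e.g. roof (Evader) can still go to lobby. Fixed point.
Pursuer's winning region = {cellar, hall, kitchen, office, studio}.

cellar, hall, kitchen, office, studio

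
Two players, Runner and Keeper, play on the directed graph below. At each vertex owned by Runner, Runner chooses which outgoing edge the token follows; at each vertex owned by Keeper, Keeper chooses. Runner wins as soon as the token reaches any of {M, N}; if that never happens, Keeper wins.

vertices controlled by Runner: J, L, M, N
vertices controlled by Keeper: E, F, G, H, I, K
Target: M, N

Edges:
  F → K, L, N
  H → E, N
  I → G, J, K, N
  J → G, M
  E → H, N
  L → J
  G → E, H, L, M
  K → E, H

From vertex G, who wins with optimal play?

Keeper

A0 = {M, N}
A1: add {J} — J (Runner) has J→M.
A2: add {L} — L (Runner) has L→J.
A3 = A2; e.g. E (Keeper) can still go to H. Fixed point.
G never enters the attractor, so Keeper can avoid the target forever.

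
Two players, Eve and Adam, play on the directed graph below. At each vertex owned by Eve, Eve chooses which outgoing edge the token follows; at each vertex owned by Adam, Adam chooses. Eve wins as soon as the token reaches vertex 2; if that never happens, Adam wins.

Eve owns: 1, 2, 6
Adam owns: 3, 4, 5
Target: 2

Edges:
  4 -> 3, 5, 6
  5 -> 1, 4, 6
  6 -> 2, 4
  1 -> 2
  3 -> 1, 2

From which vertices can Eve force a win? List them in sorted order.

1, 2, 3, 6

A0 = {2}
A1: add {1, 6} — 1 (Eve) has 1→2; 6 (Eve) has 6→2.
A2: add {3} — 3 (Adam): all of {1, 2} already in.
A3 = A2; e.g. 4 (Adam) can still go to 5. Fixed point.
Eve's winning region = {1, 2, 3, 6}.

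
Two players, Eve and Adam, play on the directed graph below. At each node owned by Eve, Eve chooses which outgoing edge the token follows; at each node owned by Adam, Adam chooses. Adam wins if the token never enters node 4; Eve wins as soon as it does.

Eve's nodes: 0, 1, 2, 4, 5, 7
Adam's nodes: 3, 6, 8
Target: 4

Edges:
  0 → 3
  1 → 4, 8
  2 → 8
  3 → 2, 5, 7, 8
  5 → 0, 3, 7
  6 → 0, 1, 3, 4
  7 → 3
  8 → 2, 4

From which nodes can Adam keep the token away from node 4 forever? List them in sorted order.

A0 = {4}
A1: add {1} — 1 (Eve) has 1→4.
A2 = A1; e.g. 0 (Eve) has no edge into A1. Fixed point.
Eve's attractor = {1, 4}; Adam avoids the target exactly from the complement.

0, 2, 3, 5, 6, 7, 8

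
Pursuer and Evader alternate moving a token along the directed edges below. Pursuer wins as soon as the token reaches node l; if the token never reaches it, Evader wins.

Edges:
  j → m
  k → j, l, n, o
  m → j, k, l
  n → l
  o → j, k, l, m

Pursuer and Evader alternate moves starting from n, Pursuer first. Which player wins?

Pursuer

Track states (vertex, player-to-move).
A0 = {(l,Pursuer), (l,Evader)}
A1: add {(k,Pursuer), (m,Pursuer), (n,Pursuer), (n,Evader), (o,Pursuer)}.
(n,Pursuer) ∈ A1 ⇒ Pursuer forces the target.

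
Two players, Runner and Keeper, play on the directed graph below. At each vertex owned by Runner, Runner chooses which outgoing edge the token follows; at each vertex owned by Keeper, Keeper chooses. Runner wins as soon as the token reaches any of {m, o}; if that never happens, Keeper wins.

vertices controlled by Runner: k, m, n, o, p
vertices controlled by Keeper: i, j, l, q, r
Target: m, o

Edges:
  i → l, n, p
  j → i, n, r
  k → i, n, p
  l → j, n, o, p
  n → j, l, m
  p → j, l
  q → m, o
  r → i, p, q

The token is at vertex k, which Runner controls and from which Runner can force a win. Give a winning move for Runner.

A0 = {m, o}
A1: add {n, q} — n (Runner) has n→m; q (Keeper): all of {m, o} already in.
A2: add {k} — k (Runner) has k→n.
A3 = A2; e.g. i (Keeper) can still go to l. Fixed point.
From k, successor n is in the attractor (rank 1); the other successors i, p are not.

n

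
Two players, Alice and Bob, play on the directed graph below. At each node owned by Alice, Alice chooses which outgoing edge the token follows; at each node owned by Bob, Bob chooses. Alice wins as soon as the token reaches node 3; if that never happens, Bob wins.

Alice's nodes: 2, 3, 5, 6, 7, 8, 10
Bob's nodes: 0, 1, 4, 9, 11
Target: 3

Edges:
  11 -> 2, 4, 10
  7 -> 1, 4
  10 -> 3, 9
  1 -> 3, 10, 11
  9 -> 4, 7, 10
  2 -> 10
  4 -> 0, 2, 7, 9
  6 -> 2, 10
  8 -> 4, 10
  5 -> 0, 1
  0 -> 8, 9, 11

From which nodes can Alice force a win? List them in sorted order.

2, 3, 6, 8, 10

A0 = {3}
A1: add {10} — 10 (Alice) has 10→3.
A2: add {2, 6, 8} — 2 (Alice) has 2→10; 6 (Alice) has 6→10; 8 (Alice) has 8→10.
A3 = A2; e.g. 0 (Bob) can still go to 9. Fixed point.
Alice's winning region = {2, 3, 6, 8, 10}.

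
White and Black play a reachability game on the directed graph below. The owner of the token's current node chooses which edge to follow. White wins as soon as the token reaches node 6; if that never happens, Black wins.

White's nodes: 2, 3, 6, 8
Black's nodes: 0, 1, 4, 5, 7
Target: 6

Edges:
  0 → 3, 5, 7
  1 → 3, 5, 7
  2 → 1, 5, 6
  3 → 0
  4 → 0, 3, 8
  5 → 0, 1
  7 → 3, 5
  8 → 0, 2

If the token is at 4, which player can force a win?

A0 = {6}
A1: add {2} — 2 (White) has 2→6.
A2: add {8} — 8 (White) has 8→2.
A3 = A2; e.g. 0 (Black) can still go to 3. Fixed point.
4 never enters the attractor, so Black can avoid the target forever.

Black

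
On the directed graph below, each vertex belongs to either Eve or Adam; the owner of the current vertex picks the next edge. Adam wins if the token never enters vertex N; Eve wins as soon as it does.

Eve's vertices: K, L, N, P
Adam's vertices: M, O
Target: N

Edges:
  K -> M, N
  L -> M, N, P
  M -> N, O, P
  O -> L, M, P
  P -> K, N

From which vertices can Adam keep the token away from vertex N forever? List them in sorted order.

A0 = {N}
A1: add {K, L, P} — K (Eve) has K→N; L (Eve) has L→N; P (Eve) has P→N.
A2 = A1; e.g. M (Adam) can still go to O. Fixed point.
Eve's attractor = {K, L, N, P}; Adam avoids the target exactly from the complement.

M, O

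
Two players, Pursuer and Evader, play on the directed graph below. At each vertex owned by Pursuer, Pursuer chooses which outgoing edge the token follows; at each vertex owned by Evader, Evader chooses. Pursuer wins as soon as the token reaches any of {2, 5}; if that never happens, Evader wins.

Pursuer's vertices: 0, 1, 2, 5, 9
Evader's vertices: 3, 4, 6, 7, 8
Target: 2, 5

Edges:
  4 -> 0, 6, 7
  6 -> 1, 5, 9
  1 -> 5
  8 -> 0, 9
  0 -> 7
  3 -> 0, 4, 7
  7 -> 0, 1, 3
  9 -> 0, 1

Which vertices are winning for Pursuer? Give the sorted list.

A0 = {2, 5}
A1: add {1} — 1 (Pursuer) has 1→5.
A2: add {9} — 9 (Pursuer) has 9→1.
A3: add {6} — 6 (Evader): all of {1, 5, 9} already in.
A4 = A3; e.g. 0 (Pursuer) has no edge into A3. Fixed point.
Pursuer's winning region = {1, 2, 5, 6, 9}.

1, 2, 5, 6, 9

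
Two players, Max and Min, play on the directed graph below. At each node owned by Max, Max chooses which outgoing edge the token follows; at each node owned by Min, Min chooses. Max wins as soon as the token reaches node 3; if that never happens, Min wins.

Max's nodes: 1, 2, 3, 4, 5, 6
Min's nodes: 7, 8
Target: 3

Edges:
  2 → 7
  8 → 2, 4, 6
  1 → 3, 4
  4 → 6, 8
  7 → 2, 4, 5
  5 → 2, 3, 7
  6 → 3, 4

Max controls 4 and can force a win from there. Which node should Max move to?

A0 = {3}
A1: add {1, 5, 6} — 1 (Max) has 1→3; 5 (Max) has 5→3; 6 (Max) has 6→3.
A2: add {4} — 4 (Max) has 4→6.
A3 = A2; e.g. 2 (Max) has no edge into A2. Fixed point.
From 4, successor 6 is in the attractor (rank 1); the other successor 8 is not.

6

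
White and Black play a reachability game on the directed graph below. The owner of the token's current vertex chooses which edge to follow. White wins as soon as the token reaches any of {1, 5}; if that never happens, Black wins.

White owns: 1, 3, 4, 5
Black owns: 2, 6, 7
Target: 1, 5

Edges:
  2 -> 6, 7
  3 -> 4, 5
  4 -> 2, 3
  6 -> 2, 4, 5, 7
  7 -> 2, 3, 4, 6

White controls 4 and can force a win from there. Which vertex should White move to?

3

A0 = {1, 5}
A1: add {3} — 3 (White) has 3→5.
A2: add {4} — 4 (White) has 4→3.
A3 = A2; e.g. 2 (Black) can still go to 6. Fixed point.
From 4, successor 3 is in the attractor (rank 1); the other successor 2 is not.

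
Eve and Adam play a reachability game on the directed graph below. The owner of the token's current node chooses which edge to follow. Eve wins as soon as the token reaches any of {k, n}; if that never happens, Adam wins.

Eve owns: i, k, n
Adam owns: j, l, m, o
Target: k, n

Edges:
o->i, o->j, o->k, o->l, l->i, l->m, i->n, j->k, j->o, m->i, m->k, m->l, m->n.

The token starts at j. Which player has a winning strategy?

Adam

A0 = {k, n}
A1: add {i} — i (Eve) has i→n.
A2 = A1; e.g. j (Adam) can still go to o. Fixed point.
j never enters the attractor, so Adam can avoid the target forever.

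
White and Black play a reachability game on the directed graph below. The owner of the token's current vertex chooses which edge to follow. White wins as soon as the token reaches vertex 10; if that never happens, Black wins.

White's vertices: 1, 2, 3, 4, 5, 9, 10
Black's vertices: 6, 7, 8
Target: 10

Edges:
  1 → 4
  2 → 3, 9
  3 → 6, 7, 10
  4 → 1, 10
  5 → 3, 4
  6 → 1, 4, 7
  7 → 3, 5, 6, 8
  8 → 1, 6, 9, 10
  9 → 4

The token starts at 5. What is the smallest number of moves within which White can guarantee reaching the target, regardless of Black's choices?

A0 = {10}
A1: add {3, 4} — 3 (White) has 3→10; 4 (White) has 4→10.
A2: add {1, 2, 5, 9} — 1 (White) has 1→4; 2 (White) has 2→3; 5 (White) has 5→3; 9 (White) has 9→4.
A3 = A2; e.g. 6 (Black) can still go to 7. Fixed point.
5 enters the attractor at level 2, so White can force the target in 2 moves from there.

2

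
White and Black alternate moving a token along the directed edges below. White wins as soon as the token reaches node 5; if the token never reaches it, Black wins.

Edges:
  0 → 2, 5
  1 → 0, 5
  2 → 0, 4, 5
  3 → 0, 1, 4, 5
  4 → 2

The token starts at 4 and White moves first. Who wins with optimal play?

Black

Track states (vertex, player-to-move).
A0 = {(5,White), (5,Black)}
A1: add {(0,White), (1,White), (2,White), (3,White)}.
A2: add {(0,Black), (1,Black), (4,Black)}.
A3 = A2; e.g. (2,Black) stays out. (4,White) never enters ⇒ Black avoids the target.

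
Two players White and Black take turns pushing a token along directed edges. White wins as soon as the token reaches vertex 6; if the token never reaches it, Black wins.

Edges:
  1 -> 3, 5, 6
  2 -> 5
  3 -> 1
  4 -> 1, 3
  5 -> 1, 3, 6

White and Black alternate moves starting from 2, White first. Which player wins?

Black

Track states (vertex, player-to-move).
A0 = {(6,White), (6,Black)}
A1: add {(1,White), (5,White)}.
A2: add {(2,Black), (3,Black)}.
A3: add {(4,White)}.
A4 = A3; e.g. (1,Black) stays out. (2,White) never enters ⇒ Black avoids the target.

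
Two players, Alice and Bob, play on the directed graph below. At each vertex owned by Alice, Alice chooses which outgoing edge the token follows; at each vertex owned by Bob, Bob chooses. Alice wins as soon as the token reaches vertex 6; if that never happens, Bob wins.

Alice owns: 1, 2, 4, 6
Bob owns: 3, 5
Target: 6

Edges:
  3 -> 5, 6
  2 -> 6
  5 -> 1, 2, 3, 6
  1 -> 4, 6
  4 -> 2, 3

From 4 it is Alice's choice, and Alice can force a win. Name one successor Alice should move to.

A0 = {6}
A1: add {1, 2} — 1 (Alice) has 1→6; 2 (Alice) has 2→6.
A2: add {4} — 4 (Alice) has 4→2.
A3 = A2; e.g. 3 (Bob) can still go to 5. Fixed point.
From 4, successor 2 is in the attractor (rank 1); the other successor 3 is not.

2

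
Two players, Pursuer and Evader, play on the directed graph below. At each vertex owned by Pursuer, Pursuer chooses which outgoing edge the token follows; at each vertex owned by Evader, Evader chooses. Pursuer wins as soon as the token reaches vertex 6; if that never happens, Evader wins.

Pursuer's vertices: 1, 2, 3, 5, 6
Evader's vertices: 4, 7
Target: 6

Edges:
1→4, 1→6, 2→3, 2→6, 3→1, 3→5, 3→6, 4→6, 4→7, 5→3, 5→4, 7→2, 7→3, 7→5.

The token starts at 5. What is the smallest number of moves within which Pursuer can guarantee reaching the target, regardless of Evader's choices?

2

A0 = {6}
A1: add {1, 2, 3} — 1 (Pursuer) has 1→6; 2 (Pursuer) has 2→6; 3 (Pursuer) has 3→6.
A2: add {5} — 5 (Pursuer) has 5→3.
5 enters the attractor at level 2, so Pursuer can force the target in 2 moves from there.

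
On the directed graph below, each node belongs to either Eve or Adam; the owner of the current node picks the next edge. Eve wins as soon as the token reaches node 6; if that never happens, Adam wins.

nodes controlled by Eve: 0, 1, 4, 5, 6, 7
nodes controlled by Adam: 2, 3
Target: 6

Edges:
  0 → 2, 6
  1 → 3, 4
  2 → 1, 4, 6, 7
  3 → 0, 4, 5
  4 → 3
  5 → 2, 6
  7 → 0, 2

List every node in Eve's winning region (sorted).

A0 = {6}
A1: add {0, 5} — 0 (Eve) has 0→6; 5 (Eve) has 5→6.
A2: add {7} — 7 (Eve) has 7→0.
A3 = A2; e.g. 1 (Eve) has no edge into A2. Fixed point.
Eve's winning region = {0, 5, 6, 7}.

0, 5, 6, 7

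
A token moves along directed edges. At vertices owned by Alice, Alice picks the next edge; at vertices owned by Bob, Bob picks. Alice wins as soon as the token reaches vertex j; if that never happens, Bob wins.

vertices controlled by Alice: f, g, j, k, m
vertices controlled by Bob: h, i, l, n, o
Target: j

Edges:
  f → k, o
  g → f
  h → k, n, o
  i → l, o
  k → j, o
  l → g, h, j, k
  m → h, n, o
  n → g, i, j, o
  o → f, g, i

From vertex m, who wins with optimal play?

Bob

A0 = {j}
A1: add {k} — k (Alice) has k→j.
A2: add {f} — f (Alice) has f→k.
A3: add {g} — g (Alice) has g→f.
A4 = A3; e.g. h (Bob) can still go to n. Fixed point.
m never enters the attractor, so Bob can avoid the target forever.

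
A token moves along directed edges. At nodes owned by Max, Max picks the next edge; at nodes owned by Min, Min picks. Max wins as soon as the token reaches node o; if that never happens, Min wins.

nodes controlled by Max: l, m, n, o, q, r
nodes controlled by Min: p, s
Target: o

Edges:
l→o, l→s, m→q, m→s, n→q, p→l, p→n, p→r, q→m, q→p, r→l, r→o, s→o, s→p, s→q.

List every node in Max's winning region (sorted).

A0 = {o}
A1: add {l, r} — l (Max) has l→o; r (Max) has r→o.
A2 = A1; e.g. m (Max) has no edge into A1. Fixed point.
Max's winning region = {l, o, r}.

l, o, r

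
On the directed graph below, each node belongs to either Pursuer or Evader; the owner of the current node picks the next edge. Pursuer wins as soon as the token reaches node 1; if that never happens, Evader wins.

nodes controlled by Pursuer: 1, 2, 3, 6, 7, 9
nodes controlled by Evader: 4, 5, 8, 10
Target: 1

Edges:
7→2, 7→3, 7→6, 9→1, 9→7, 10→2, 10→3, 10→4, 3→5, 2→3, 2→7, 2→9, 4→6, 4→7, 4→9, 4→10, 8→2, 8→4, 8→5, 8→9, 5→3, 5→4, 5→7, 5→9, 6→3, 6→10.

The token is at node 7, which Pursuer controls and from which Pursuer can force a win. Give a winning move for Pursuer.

A0 = {1}
A1: add {9} — 9 (Pursuer) has 9→1.
A2: add {2} — 2 (Pursuer) has 2→9.
A3: add {7} — 7 (Pursuer) has 7→2.
A4 = A3; e.g. 3 (Pursuer) has no edge into A3. Fixed point.
From 7, successor 2 is in the attractor (rank 2); the other successors 3, 6 are not.

2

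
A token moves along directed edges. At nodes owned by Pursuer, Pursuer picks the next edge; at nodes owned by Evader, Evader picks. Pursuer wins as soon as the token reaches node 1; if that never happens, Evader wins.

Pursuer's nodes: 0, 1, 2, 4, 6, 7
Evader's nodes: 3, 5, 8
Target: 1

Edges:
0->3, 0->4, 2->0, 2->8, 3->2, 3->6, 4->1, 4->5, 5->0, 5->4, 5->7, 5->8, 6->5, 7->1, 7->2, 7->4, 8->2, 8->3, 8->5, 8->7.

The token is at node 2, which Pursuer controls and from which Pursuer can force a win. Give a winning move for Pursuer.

0

A0 = {1}
A1: add {4, 7} — 4 (Pursuer) has 4→1; 7 (Pursuer) has 7→1.
A2: add {0} — 0 (Pursuer) has 0→4.
A3: add {2} — 2 (Pursuer) has 2→0.
A4 = A3; e.g. 3 (Evader) can still go to 6. Fixed point.
From 2, successor 0 is in the attractor (rank 2); the other successor 8 is not.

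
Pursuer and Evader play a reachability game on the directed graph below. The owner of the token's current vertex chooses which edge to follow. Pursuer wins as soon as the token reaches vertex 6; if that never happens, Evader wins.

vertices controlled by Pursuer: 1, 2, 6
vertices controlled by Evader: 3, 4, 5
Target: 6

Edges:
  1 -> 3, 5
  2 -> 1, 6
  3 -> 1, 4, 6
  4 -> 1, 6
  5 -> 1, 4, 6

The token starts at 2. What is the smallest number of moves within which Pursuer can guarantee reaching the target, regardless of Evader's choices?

A0 = {6}
A1: add {2} — 2 (Pursuer) has 2→6.
A2 = A1; e.g. 1 (Pursuer) has no edge into A1. Fixed point.
2 enters the attractor at level 1, so Pursuer can force the target in 1 move from there.

1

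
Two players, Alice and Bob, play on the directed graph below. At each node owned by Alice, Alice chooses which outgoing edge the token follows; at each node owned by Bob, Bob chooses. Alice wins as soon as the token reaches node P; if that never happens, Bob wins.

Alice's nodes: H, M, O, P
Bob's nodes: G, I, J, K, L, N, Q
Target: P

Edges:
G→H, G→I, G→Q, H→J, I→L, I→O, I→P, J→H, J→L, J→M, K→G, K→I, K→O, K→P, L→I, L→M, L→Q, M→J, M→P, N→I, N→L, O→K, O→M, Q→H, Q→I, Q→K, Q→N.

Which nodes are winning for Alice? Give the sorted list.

M, O, P

A0 = {P}
A1: add {M} — M (Alice) has M→P.
A2: add {O} — O (Alice) has O→M.
A3 = A2; e.g. G (Bob) can still go to H. Fixed point.
Alice's winning region = {M, O, P}.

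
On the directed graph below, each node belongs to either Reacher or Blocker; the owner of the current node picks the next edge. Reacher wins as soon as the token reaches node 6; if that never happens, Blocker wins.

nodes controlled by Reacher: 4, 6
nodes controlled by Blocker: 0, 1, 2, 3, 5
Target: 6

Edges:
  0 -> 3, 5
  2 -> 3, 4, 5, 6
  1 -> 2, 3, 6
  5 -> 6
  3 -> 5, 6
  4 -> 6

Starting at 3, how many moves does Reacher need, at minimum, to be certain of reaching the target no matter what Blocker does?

2

A0 = {6}
A1: add {4, 5} — 4 (Reacher) has 4→6; 5 (Blocker): all of {6} already in.
A2: add {3} — 3 (Blocker): all of {5, 6} already in.
3 enters the attractor at level 2, so Reacher can force the target in 2 moves from there.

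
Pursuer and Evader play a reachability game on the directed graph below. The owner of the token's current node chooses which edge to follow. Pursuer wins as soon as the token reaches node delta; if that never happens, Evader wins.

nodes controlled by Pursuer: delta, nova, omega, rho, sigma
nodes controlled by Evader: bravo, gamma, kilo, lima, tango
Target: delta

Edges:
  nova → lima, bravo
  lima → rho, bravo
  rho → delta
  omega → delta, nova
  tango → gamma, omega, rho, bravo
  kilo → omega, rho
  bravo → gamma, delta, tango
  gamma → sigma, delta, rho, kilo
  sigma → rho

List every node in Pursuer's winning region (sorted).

A0 = {delta}
A1: add {omega, rho} — omega (Pursuer) has omega→delta; rho (Pursuer) has rho→delta.
A2: add {kilo, sigma} — sigma (Pursuer) has sigma→rho; kilo (Evader): all of {omega, rho} already in.
A3: add {gamma} — gamma (Evader): all of {sigma, delta, rho, kilo} already in.
A4 = A3; e.g. tango (Evader) can still go to bravo. Fixed point.
Pursuer's winning region = {delta, gamma, kilo, omega, rho, sigma}.

delta, gamma, kilo, omega, rho, sigma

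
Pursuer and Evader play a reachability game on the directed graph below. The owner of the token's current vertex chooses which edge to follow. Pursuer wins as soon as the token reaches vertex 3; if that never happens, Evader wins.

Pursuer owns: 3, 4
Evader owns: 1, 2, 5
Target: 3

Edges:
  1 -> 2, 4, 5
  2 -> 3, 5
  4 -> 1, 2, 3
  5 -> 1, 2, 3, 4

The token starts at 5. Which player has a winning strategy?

A0 = {3}
A1: add {4} — 4 (Pursuer) has 4→3.
A2 = A1; e.g. 1 (Evader) can still go to 2. Fixed point.
5 never enters the attractor, so Evader can avoid the target forever.

Evader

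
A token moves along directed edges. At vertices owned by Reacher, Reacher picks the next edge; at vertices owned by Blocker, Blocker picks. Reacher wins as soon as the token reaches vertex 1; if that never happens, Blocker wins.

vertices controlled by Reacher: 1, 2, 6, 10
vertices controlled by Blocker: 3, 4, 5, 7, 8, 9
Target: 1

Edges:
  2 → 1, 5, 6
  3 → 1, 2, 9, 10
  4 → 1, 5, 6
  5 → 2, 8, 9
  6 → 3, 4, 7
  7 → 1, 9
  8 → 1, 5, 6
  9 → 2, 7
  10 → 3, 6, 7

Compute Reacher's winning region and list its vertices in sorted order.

A0 = {1}
A1: add {2} — 2 (Reacher) has 2→1.
A2 = A1; e.g. 3 (Blocker) can still go to 9. Fixed point.
Reacher's winning region = {1, 2}.

1, 2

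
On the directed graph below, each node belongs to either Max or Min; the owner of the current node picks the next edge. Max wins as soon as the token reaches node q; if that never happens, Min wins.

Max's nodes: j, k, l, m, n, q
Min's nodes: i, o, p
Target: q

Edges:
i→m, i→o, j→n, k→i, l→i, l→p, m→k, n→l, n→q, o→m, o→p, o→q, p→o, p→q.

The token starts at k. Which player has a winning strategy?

Min

A0 = {q}
A1: add {n} — n (Max) has n→q.
A2: add {j} — j (Max) has j→n.
A3 = A2; e.g. i (Min) can still go to m. Fixed point.
k never enters the attractor, so Min can avoid the target forever.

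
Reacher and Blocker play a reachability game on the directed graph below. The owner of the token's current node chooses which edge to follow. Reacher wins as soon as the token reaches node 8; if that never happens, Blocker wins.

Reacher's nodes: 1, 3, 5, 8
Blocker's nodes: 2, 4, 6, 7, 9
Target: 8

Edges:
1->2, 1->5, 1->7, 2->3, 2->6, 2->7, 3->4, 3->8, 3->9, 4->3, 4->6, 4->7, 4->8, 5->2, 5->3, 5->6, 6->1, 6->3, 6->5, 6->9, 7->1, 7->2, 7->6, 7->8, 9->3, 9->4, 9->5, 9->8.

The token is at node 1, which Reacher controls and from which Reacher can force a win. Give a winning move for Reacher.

A0 = {8}
A1: add {3} — 3 (Reacher) has 3→8.
A2: add {5} — 5 (Reacher) has 5→3.
A3: add {1} — 1 (Reacher) has 1→5.
A4 = A3; e.g. 2 (Blocker) can still go to 6. Fixed point.
From 1, successor 5 is in the attractor (rank 2); the other successors 2, 7 are not.

5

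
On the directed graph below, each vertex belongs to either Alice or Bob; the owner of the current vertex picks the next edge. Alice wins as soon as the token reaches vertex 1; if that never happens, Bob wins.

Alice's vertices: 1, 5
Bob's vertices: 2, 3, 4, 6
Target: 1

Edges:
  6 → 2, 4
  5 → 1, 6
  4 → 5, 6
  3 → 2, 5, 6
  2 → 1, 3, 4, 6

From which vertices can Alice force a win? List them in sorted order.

1, 5

A0 = {1}
A1: add {5} — 5 (Alice) has 5→1.
A2 = A1; e.g. 2 (Bob) can still go to 3. Fixed point.
Alice's winning region = {1, 5}.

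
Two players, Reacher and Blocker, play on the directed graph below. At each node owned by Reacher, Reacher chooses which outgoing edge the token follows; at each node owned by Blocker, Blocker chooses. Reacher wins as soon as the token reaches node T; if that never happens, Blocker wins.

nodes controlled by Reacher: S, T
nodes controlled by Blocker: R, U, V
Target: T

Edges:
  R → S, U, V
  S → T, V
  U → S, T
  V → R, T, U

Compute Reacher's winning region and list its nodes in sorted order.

S, T, U

A0 = {T}
A1: add {S} — S (Reacher) has S→T.
A2: add {U} — U (Blocker): all of {S, T} already in.
A3 = A2; e.g. R (Blocker) can still go to V. Fixed point.
Reacher's winning region = {S, T, U}.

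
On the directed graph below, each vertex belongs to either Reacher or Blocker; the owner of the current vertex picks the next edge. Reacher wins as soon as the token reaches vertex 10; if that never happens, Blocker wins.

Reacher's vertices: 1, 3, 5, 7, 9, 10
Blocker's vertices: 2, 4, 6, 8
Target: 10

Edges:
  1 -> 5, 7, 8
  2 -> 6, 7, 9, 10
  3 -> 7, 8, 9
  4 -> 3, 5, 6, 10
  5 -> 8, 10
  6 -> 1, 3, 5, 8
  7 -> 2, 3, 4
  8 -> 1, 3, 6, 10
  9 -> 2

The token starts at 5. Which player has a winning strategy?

A0 = {10}
A1: add {5} — 5 (Reacher) has 5→10.
5 ∈ A1, so Reacher can force the target.

Reacher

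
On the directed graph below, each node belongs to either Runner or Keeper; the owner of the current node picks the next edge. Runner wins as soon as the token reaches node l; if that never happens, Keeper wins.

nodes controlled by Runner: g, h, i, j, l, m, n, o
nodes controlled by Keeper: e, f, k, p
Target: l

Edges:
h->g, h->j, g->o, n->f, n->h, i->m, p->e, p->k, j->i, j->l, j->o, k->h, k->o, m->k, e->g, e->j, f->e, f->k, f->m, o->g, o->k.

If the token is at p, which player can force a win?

Keeper

A0 = {l}
A1: add {j} — j (Runner) has j→l.
A2: add {h} — h (Runner) has h→j.
A3: add {n} — n (Runner) has n→h.
A4 = A3; e.g. e (Keeper) can still go to g. Fixed point.
p never enters the attractor, so Keeper can avoid the target forever.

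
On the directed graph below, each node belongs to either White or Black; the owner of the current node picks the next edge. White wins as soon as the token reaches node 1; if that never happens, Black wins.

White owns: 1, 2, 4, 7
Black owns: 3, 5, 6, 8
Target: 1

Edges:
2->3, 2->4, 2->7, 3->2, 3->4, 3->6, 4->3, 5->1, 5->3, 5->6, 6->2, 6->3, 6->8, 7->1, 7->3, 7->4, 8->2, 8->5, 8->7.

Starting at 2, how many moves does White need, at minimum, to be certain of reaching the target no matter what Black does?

A0 = {1}
A1: add {7} — 7 (White) has 7→1.
A2: add {2} — 2 (White) has 2→7.
A3 = A2; e.g. 3 (Black) can still go to 4. Fixed point.
2 enters the attractor at level 2, so White can force the target in 2 moves from there.

2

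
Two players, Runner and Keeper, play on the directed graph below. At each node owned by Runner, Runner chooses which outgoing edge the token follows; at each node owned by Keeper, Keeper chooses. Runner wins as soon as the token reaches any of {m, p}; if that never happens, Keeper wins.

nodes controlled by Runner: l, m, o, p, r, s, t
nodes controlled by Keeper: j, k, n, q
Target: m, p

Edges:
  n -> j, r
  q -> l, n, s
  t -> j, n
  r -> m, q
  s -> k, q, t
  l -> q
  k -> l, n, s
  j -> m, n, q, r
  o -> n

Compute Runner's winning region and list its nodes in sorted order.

m, p, r

A0 = {m, p}
A1: add {r} — r (Runner) has r→m.
A2 = A1; e.g. j (Keeper) can still go to n. Fixed point.
Runner's winning region = {m, p, r}.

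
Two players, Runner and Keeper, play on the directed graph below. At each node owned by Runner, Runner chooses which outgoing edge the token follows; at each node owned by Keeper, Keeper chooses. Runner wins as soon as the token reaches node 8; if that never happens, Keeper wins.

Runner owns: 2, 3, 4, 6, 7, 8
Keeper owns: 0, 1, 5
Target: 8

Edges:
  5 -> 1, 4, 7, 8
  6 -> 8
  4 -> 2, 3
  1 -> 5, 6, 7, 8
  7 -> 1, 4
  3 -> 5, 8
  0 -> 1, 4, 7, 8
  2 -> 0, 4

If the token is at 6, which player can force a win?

Runner

A0 = {8}
A1: add {3, 6} — 3 (Runner) has 3→8; 6 (Runner) has 6→8.
6 ∈ A1, so Runner can force the target.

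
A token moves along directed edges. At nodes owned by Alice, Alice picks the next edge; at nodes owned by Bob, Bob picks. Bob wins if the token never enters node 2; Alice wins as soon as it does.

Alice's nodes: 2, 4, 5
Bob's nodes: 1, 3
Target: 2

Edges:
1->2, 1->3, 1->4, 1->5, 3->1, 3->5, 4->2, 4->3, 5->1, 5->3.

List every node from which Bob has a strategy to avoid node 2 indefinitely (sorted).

A0 = {2}
A1: add {4} — 4 (Alice) has 4→2.
A2 = A1; e.g. 1 (Bob) can still go to 3. Fixed point.
Alice's attractor = {2, 4}; Bob avoids the target exactly from the complement.

1, 3, 5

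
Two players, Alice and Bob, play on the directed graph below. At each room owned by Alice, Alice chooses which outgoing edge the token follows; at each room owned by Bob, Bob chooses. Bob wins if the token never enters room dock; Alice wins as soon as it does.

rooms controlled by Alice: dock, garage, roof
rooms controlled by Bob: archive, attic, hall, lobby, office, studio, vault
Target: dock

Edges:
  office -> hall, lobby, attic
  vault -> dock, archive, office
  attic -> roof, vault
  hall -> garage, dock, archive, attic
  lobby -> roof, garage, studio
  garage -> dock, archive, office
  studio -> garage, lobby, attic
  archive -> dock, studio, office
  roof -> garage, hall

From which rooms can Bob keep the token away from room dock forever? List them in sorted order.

A0 = {dock}
A1: add {garage} — garage (Alice) has garage→dock.
A2: add {roof} — roof (Alice) has roof→garage.
A3 = A2; e.g. vault (Bob) can still go to archive. Fixed point.
Alice's attractor = {dock, garage, roof}; Bob avoids the target exactly from the complement.

archive, attic, hall, lobby, office, studio, vault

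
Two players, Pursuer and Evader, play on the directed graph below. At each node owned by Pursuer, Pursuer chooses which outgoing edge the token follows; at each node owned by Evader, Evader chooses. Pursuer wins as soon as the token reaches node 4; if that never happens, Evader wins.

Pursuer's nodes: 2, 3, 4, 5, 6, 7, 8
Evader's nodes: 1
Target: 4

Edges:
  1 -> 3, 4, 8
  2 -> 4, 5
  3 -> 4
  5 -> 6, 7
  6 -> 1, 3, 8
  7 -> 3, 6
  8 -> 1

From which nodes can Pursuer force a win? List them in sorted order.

2, 3, 4, 5, 6, 7

A0 = {4}
A1: add {2, 3} — 2 (Pursuer) has 2→4; 3 (Pursuer) has 3→4.
A2: add {6, 7} — 6 (Pursuer) has 6→3; 7 (Pursuer) has 7→3.
A3: add {5} — 5 (Pursuer) has 5→6.
A4 = A3; e.g. 1 (Evader) can still go to 8. Fixed point.
Pursuer's winning region = {2, 3, 4, 5, 6, 7}.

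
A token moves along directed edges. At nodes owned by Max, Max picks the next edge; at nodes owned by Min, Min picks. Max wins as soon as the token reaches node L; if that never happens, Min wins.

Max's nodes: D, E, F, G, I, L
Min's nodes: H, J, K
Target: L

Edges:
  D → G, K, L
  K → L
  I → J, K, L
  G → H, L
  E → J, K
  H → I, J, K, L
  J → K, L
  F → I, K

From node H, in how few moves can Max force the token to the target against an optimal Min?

A0 = {L}
A1: add {D, G, I, K} — D (Max) has D→L; G (Max) has G→L; I (Max) has I→L; K (Min): all of {L} already in.
A2: add {E, F, J} — E (Max) has E→K; F (Max) has F→I; J (Min): all of {K, L} already in.
A3: add {H} — H (Min): all of {I, J, K, L} already in.
A3 = all vertices. Fixed point.
H enters the attractor at level 3, so Max can force the target in 3 moves from there.

3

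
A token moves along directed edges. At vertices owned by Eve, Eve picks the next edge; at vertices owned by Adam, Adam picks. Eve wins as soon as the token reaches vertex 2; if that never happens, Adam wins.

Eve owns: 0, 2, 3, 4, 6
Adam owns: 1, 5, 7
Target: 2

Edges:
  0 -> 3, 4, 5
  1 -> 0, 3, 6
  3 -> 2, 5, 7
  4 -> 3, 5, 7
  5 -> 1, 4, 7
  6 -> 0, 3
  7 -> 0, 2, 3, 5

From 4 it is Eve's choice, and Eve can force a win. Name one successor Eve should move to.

A0 = {2}
A1: add {3} — 3 (Eve) has 3→2.
A2: add {0, 4, 6} — 0 (Eve) has 0→3; 4 (Eve) has 4→3; 6 (Eve) has 6→3.
A3: add {1} — 1 (Adam): all of {0, 3, 6} already in.
A4 = A3; e.g. 5 (Adam) can still go to 7. Fixed point.
From 4, successor 3 is in the attractor (rank 1); the other successors 5, 7 are not.

3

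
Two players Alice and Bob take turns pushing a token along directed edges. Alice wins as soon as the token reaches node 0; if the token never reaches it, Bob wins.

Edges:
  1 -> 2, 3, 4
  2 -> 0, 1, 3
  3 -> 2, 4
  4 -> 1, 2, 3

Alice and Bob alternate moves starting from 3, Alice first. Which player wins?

Track states (vertex, player-to-move).
A0 = {(0,Alice), (0,Bob)}
A1: add {(2,Alice)}.
A2 = A1; e.g. (1,Alice) stays out. (3,Alice) never enters ⇒ Bob avoids the target.

Bob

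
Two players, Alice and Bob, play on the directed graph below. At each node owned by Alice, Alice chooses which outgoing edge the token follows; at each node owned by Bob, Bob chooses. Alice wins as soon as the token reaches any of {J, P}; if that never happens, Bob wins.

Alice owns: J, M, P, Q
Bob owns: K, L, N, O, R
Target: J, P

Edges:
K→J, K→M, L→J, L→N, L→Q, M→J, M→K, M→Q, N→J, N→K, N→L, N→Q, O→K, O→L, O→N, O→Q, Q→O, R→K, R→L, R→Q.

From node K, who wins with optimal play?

Alice

A0 = {J, P}
A1: add {M} — M (Alice) has M→J.
A2: add {K} — K (Bob): all of {J, M} already in.
A3 = A2; e.g. L (Bob) can still go to N. Fixed point.
K ∈ A2, so Alice can force the target.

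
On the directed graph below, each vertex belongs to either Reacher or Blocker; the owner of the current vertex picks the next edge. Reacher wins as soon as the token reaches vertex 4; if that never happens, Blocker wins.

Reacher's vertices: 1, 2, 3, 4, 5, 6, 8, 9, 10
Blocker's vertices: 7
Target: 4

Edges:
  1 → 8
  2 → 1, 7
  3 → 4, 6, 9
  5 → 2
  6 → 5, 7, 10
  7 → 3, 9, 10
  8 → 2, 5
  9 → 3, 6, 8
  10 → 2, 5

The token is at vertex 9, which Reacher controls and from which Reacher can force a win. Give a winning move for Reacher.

A0 = {4}
A1: add {3} — 3 (Reacher) has 3→4.
A2: add {9} — 9 (Reacher) has 9→3.
A3 = A2; e.g. 1 (Reacher) has no edge into A2. Fixed point.
From 9, successor 3 is in the attractor (rank 1); the other successors 6, 8 are not.

3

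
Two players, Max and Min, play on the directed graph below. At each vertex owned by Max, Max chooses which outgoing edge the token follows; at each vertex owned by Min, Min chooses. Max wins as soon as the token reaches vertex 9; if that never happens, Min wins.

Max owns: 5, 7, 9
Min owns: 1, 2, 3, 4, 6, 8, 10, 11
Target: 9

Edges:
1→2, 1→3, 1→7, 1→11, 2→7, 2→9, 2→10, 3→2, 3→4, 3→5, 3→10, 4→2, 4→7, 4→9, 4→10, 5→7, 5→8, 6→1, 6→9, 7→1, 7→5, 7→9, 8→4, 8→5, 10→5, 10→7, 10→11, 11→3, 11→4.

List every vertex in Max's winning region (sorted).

5, 7, 9

A0 = {9}
A1: add {7} — 7 (Max) has 7→9.
A2: add {5} — 5 (Max) has 5→7.
A3 = A2; e.g. 1 (Min) can still go to 2. Fixed point.
Max's winning region = {5, 7, 9}.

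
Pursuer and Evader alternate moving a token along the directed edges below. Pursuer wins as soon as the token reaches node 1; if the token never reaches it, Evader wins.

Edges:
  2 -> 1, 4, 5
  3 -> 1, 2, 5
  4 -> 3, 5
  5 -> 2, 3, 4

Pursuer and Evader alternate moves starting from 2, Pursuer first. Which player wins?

Track states (vertex, player-to-move).
A0 = {(1,Pursuer), (1,Evader)}
A1: add {(2,Pursuer), (3,Pursuer)}.
(2,Pursuer) ∈ A1 ⇒ Pursuer forces the target.

Pursuer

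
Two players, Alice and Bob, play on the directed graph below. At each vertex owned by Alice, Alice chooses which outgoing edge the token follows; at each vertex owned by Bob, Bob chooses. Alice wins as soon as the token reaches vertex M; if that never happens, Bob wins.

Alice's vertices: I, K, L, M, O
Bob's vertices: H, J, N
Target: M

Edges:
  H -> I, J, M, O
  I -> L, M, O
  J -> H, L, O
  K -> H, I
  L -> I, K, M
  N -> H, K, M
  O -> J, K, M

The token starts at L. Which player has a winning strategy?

Alice

A0 = {M}
A1: add {I, L, O} — I (Alice) has I→M; L (Alice) has L→M; O (Alice) has O→M.
L ∈ A1, so Alice can force the target.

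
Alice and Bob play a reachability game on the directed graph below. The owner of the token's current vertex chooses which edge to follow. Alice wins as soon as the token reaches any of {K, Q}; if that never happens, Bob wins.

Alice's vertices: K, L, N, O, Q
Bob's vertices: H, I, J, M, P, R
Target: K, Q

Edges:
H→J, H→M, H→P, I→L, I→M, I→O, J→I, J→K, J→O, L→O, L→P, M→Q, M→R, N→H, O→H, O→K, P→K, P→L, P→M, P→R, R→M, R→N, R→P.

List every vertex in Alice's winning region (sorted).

K, L, O, Q

A0 = {K, Q}
A1: add {O} — O (Alice) has O→K.
A2: add {L} — L (Alice) has L→O.
A3 = A2; e.g. H (Bob) can still go to J. Fixed point.
Alice's winning region = {K, L, O, Q}.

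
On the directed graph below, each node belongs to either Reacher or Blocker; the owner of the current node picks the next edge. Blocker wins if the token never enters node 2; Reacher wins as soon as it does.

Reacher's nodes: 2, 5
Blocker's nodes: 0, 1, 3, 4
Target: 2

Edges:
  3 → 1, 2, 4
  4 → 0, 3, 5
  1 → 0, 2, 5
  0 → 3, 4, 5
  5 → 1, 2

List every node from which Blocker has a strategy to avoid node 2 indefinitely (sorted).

0, 1, 3, 4

A0 = {2}
A1: add {5} — 5 (Reacher) has 5→2.
A2 = A1; e.g. 0 (Blocker) can still go to 3. Fixed point.
Reacher's attractor = {2, 5}; Blocker avoids the target exactly from the complement.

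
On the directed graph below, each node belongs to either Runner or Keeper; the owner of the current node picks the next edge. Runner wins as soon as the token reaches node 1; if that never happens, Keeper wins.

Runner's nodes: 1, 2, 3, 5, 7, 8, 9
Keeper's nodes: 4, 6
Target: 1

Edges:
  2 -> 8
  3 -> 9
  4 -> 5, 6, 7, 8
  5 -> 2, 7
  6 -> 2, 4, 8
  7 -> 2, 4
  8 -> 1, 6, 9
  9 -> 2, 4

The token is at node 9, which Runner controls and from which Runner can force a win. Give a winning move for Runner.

A0 = {1}
A1: add {8} — 8 (Runner) has 8→1.
A2: add {2} — 2 (Runner) has 2→8.
A3: add {5, 7, 9} — 5 (Runner) has 5→2; 7 (Runner) has 7→2; 9 (Runner) has 9→2.
A4: add {3} — 3 (Runner) has 3→9.
A5 = A4; e.g. 4 (Keeper) can still go to 6. Fixed point.
From 9, successor 2 is in the attractor (rank 2); the other successor 4 is not.

2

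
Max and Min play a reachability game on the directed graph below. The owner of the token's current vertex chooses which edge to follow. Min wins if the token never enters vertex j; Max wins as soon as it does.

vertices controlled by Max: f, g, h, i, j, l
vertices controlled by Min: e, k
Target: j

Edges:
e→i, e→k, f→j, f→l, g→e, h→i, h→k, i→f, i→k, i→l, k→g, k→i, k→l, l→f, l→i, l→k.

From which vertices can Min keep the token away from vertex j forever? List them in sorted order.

e, g, k

A0 = {j}
A1: add {f} — f (Max) has f→j.
A2: add {i, l} — i (Max) has i→f; l (Max) has l→f.
A3: add {h} — h (Max) has h→i.
A4 = A3; e.g. e (Min) can still go to k. Fixed point.
Max's attractor = {f, h, i, j, l}; Min avoids the target exactly from the complement.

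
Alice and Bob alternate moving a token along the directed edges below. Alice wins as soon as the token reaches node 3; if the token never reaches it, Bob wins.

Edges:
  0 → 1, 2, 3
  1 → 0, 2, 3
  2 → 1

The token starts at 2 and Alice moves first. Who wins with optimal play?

Bob

Track states (vertex, player-to-move).
A0 = {(3,Alice), (3,Bob)}
A1: add {(0,Alice), (1,Alice)}.
A2: add {(2,Bob)}.
A3 = A2; e.g. (0,Bob) stays out. (2,Alice) never enters ⇒ Bob avoids the target.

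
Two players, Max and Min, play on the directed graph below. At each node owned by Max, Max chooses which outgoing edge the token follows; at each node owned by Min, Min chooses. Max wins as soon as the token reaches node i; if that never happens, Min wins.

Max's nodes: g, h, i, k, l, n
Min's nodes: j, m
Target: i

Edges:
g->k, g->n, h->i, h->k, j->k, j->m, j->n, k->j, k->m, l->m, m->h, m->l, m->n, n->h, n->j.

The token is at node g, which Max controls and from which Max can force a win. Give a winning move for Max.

n

A0 = {i}
A1: add {h} — h (Max) has h→i.
A2: add {n} — n (Max) has n→h.
A3: add {g} — g (Max) has g→n.
A4 = A3; e.g. j (Min) can still go to k. Fixed point.
From g, successor n is in the attractor (rank 2); the other successor k is not.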